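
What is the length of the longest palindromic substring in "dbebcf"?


Input: "dbebcf"
Checking substrings for palindromes:
  [1:4] "beb" (len 3) => palindrome
Longest palindromic substring: "beb" with length 3

3


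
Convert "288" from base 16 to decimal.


Input: "288" in base 16
Positional expansion:
  Digit '2' (value 2) x 16^2 = 512
  Digit '8' (value 8) x 16^1 = 128
  Digit '8' (value 8) x 16^0 = 8
Sum = 648

648


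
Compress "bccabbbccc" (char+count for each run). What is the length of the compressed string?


Input: bccabbbccc
Runs:
  'b' x 1 => "b1"
  'c' x 2 => "c2"
  'a' x 1 => "a1"
  'b' x 3 => "b3"
  'c' x 3 => "c3"
Compressed: "b1c2a1b3c3"
Compressed length: 10

10


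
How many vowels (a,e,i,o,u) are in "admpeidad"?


Input: admpeidad
Checking each character:
  'a' at position 0: vowel (running total: 1)
  'd' at position 1: consonant
  'm' at position 2: consonant
  'p' at position 3: consonant
  'e' at position 4: vowel (running total: 2)
  'i' at position 5: vowel (running total: 3)
  'd' at position 6: consonant
  'a' at position 7: vowel (running total: 4)
  'd' at position 8: consonant
Total vowels: 4

4


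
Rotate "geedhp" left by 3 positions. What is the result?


Input: "geedhp", rotate left by 3
First 3 characters: "gee"
Remaining characters: "dhp"
Concatenate remaining + first: "dhp" + "gee" = "dhpgee"

dhpgee


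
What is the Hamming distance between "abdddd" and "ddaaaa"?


Comparing "abdddd" and "ddaaaa" position by position:
  Position 0: 'a' vs 'd' => differ
  Position 1: 'b' vs 'd' => differ
  Position 2: 'd' vs 'a' => differ
  Position 3: 'd' vs 'a' => differ
  Position 4: 'd' vs 'a' => differ
  Position 5: 'd' vs 'a' => differ
Total differences (Hamming distance): 6

6


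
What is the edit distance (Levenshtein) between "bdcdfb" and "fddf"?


Computing edit distance: "bdcdfb" -> "fddf"
DP table:
           f    d    d    f
      0    1    2    3    4
  b   1    1    2    3    4
  d   2    2    1    2    3
  c   3    3    2    2    3
  d   4    4    3    2    3
  f   5    4    4    3    2
  b   6    5    5    4    3
Edit distance = dp[6][4] = 3

3


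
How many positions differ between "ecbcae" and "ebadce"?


Comparing "ecbcae" and "ebadce" position by position:
  Position 0: 'e' vs 'e' => same
  Position 1: 'c' vs 'b' => DIFFER
  Position 2: 'b' vs 'a' => DIFFER
  Position 3: 'c' vs 'd' => DIFFER
  Position 4: 'a' vs 'c' => DIFFER
  Position 5: 'e' vs 'e' => same
Positions that differ: 4

4


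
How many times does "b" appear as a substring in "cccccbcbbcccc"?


Searching for "b" in "cccccbcbbcccc"
Scanning each position:
  Position 0: "c" => no
  Position 1: "c" => no
  Position 2: "c" => no
  Position 3: "c" => no
  Position 4: "c" => no
  Position 5: "b" => MATCH
  Position 6: "c" => no
  Position 7: "b" => MATCH
  Position 8: "b" => MATCH
  Position 9: "c" => no
  Position 10: "c" => no
  Position 11: "c" => no
  Position 12: "c" => no
Total occurrences: 3

3


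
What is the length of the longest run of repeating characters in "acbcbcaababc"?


Input: "acbcbcaababc"
Scanning for longest run:
  Position 1 ('c'): new char, reset run to 1
  Position 2 ('b'): new char, reset run to 1
  Position 3 ('c'): new char, reset run to 1
  Position 4 ('b'): new char, reset run to 1
  Position 5 ('c'): new char, reset run to 1
  Position 6 ('a'): new char, reset run to 1
  Position 7 ('a'): continues run of 'a', length=2
  Position 8 ('b'): new char, reset run to 1
  Position 9 ('a'): new char, reset run to 1
  Position 10 ('b'): new char, reset run to 1
  Position 11 ('c'): new char, reset run to 1
Longest run: 'a' with length 2

2


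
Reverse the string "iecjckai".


Input: iecjckai
Reading characters right to left:
  Position 7: 'i'
  Position 6: 'a'
  Position 5: 'k'
  Position 4: 'c'
  Position 3: 'j'
  Position 2: 'c'
  Position 1: 'e'
  Position 0: 'i'
Reversed: iakcjcei

iakcjcei


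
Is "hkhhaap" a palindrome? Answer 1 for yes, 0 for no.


Input: hkhhaap
Reversed: paahhkh
  Compare pos 0 ('h') with pos 6 ('p'): MISMATCH
  Compare pos 1 ('k') with pos 5 ('a'): MISMATCH
  Compare pos 2 ('h') with pos 4 ('a'): MISMATCH
Result: not a palindrome

0


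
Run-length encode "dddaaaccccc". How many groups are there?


Input: dddaaaccccc
Scanning for consecutive runs:
  Group 1: 'd' x 3 (positions 0-2)
  Group 2: 'a' x 3 (positions 3-5)
  Group 3: 'c' x 5 (positions 6-10)
Total groups: 3

3


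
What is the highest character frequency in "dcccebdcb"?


Input: dcccebdcb
Character counts:
  'b': 2
  'c': 4
  'd': 2
  'e': 1
Maximum frequency: 4

4


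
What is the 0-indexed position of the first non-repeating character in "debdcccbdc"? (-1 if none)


Input: debdcccbdc
Character frequencies:
  'b': 2
  'c': 4
  'd': 3
  'e': 1
Scanning left to right for freq == 1:
  Position 0 ('d'): freq=3, skip
  Position 1 ('e'): unique! => answer = 1

1


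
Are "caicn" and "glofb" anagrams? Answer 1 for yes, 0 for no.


Strings: "caicn", "glofb"
Sorted first:  accin
Sorted second: bfglo
Differ at position 0: 'a' vs 'b' => not anagrams

0


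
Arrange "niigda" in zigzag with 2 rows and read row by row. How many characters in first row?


Zigzag "niigda" into 2 rows:
Placing characters:
  'n' => row 0
  'i' => row 1
  'i' => row 0
  'g' => row 1
  'd' => row 0
  'a' => row 1
Rows:
  Row 0: "nid"
  Row 1: "iga"
First row length: 3

3


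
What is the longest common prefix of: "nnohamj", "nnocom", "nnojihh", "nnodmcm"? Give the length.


Words: nnohamj, nnocom, nnojihh, nnodmcm
  Position 0: all 'n' => match
  Position 1: all 'n' => match
  Position 2: all 'o' => match
  Position 3: ('h', 'c', 'j', 'd') => mismatch, stop
LCP = "nno" (length 3)

3


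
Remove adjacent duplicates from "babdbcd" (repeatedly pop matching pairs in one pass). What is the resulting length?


Input: babdbcd
Stack-based adjacent duplicate removal:
  Read 'b': push. Stack: b
  Read 'a': push. Stack: ba
  Read 'b': push. Stack: bab
  Read 'd': push. Stack: babd
  Read 'b': push. Stack: babdb
  Read 'c': push. Stack: babdbc
  Read 'd': push. Stack: babdbcd
Final stack: "babdbcd" (length 7)

7


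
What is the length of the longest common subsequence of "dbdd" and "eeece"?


LCS of "dbdd" and "eeece"
DP table:
           e    e    e    c    e
      0    0    0    0    0    0
  d   0    0    0    0    0    0
  b   0    0    0    0    0    0
  d   0    0    0    0    0    0
  d   0    0    0    0    0    0
LCS length = dp[4][5] = 0

0


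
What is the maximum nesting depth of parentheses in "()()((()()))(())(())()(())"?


Input: "()()((()()))(())(())()(())"
Tracking depth:
  Position 0 '(': depth becomes 1
  Position 1 ')': depth becomes 0
  Position 2 '(': depth becomes 1
  Position 3 ')': depth becomes 0
  Position 4 '(': depth becomes 1
  Position 5 '(': depth becomes 2
  Position 6 '(': depth becomes 3
  Position 7 ')': depth becomes 2
  Position 8 '(': depth becomes 3
  Position 9 ')': depth becomes 2
  Position 10 ')': depth becomes 1
  Position 11 ')': depth becomes 0
  Position 12 '(': depth becomes 1
  Position 13 '(': depth becomes 2
  Position 14 ')': depth becomes 1
  Position 15 ')': depth becomes 0
  Position 16 '(': depth becomes 1
  Position 17 '(': depth becomes 2
  Position 18 ')': depth becomes 1
  Position 19 ')': depth becomes 0
  Position 20 '(': depth becomes 1
  Position 21 ')': depth becomes 0
  Position 22 '(': depth becomes 1
  Position 23 '(': depth becomes 2
  Position 24 ')': depth becomes 1
  Position 25 ')': depth becomes 0
Maximum depth reached: 3

3


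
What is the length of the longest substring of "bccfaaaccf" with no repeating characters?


Input: "bccfaaaccf"
Sliding window (track last position of each char):
  Position 0 ('b'): window [0,0] length 1 -- new best
  Position 1 ('c'): window [0,1] length 2 -- new best
  Position 2 ('c'): repeat (last at 1), move window start to 2
  Position 2 ('c'): window [2,2] length 1
  Position 3 ('f'): window [2,3] length 2
  Position 4 ('a'): window [2,4] length 3 -- new best
  Position 5 ('a'): repeat (last at 4), move window start to 5
  Position 5 ('a'): window [5,5] length 1
  Position 6 ('a'): repeat (last at 5), move window start to 6
  Position 6 ('a'): window [6,6] length 1
  Position 7 ('c'): window [6,7] length 2
  Position 8 ('c'): repeat (last at 7), move window start to 8
  Position 8 ('c'): window [8,8] length 1
  Position 9 ('f'): window [8,9] length 2
Longest substring with no repeats: "cfa" with length 3

3


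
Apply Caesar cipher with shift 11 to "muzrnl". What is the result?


Caesar cipher: shift "muzrnl" by 11
  'm' (pos 12) + 11 = pos 23 = 'x'
  'u' (pos 20) + 11 = pos 5 = 'f'
  'z' (pos 25) + 11 = pos 10 = 'k'
  'r' (pos 17) + 11 = pos 2 = 'c'
  'n' (pos 13) + 11 = pos 24 = 'y'
  'l' (pos 11) + 11 = pos 22 = 'w'
Result: xfkcyw

xfkcyw


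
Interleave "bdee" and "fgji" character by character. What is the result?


Interleaving "bdee" and "fgji":
  Position 0: 'b' from first, 'f' from second => "bf"
  Position 1: 'd' from first, 'g' from second => "dg"
  Position 2: 'e' from first, 'j' from second => "ej"
  Position 3: 'e' from first, 'i' from second => "ei"
Result: bfdgejei

bfdgejei


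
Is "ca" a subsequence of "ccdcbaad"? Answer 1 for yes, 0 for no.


Check if "ca" is a subsequence of "ccdcbaad"
Greedy scan:
  Position 0 ('c'): matches sub[0] = 'c'
  Position 1 ('c'): no match needed
  Position 2 ('d'): no match needed
  Position 3 ('c'): no match needed
  Position 4 ('b'): no match needed
  Position 5 ('a'): matches sub[1] = 'a'
  Position 6 ('a'): no match needed
  Position 7 ('d'): no match needed
All 2 characters matched => is a subsequence

1


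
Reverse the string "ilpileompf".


Input: ilpileompf
Reading characters right to left:
  Position 9: 'f'
  Position 8: 'p'
  Position 7: 'm'
  Position 6: 'o'
  Position 5: 'e'
  Position 4: 'l'
  Position 3: 'i'
  Position 2: 'p'
  Position 1: 'l'
  Position 0: 'i'
Reversed: fpmoelipli

fpmoelipli


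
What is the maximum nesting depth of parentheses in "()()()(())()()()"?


Input: "()()()(())()()()"
Tracking depth:
  Position 0 '(': depth becomes 1
  Position 1 ')': depth becomes 0
  Position 2 '(': depth becomes 1
  Position 3 ')': depth becomes 0
  Position 4 '(': depth becomes 1
  Position 5 ')': depth becomes 0
  Position 6 '(': depth becomes 1
  Position 7 '(': depth becomes 2
  Position 8 ')': depth becomes 1
  Position 9 ')': depth becomes 0
  Position 10 '(': depth becomes 1
  Position 11 ')': depth becomes 0
  Position 12 '(': depth becomes 1
  Position 13 ')': depth becomes 0
  Position 14 '(': depth becomes 1
  Position 15 ')': depth becomes 0
Maximum depth reached: 2

2


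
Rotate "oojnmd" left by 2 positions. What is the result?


Input: "oojnmd", rotate left by 2
First 2 characters: "oo"
Remaining characters: "jnmd"
Concatenate remaining + first: "jnmd" + "oo" = "jnmdoo"

jnmdoo


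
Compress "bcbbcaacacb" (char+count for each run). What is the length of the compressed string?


Input: bcbbcaacacb
Runs:
  'b' x 1 => "b1"
  'c' x 1 => "c1"
  'b' x 2 => "b2"
  'c' x 1 => "c1"
  'a' x 2 => "a2"
  'c' x 1 => "c1"
  'a' x 1 => "a1"
  'c' x 1 => "c1"
  'b' x 1 => "b1"
Compressed: "b1c1b2c1a2c1a1c1b1"
Compressed length: 18

18


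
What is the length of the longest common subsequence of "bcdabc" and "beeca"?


LCS of "bcdabc" and "beeca"
DP table:
           b    e    e    c    a
      0    0    0    0    0    0
  b   0    1    1    1    1    1
  c   0    1    1    1    2    2
  d   0    1    1    1    2    2
  a   0    1    1    1    2    3
  b   0    1    1    1    2    3
  c   0    1    1    1    2    3
LCS length = dp[6][5] = 3

3


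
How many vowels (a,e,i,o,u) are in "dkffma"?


Input: dkffma
Checking each character:
  'd' at position 0: consonant
  'k' at position 1: consonant
  'f' at position 2: consonant
  'f' at position 3: consonant
  'm' at position 4: consonant
  'a' at position 5: vowel (running total: 1)
Total vowels: 1

1


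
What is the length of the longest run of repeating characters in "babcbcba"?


Input: "babcbcba"
Scanning for longest run:
  Position 1 ('a'): new char, reset run to 1
  Position 2 ('b'): new char, reset run to 1
  Position 3 ('c'): new char, reset run to 1
  Position 4 ('b'): new char, reset run to 1
  Position 5 ('c'): new char, reset run to 1
  Position 6 ('b'): new char, reset run to 1
  Position 7 ('a'): new char, reset run to 1
Longest run: 'b' with length 1

1


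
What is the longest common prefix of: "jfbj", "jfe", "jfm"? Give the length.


Words: jfbj, jfe, jfm
  Position 0: all 'j' => match
  Position 1: all 'f' => match
  Position 2: ('b', 'e', 'm') => mismatch, stop
LCP = "jf" (length 2)

2


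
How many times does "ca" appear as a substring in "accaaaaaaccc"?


Searching for "ca" in "accaaaaaaccc"
Scanning each position:
  Position 0: "ac" => no
  Position 1: "cc" => no
  Position 2: "ca" => MATCH
  Position 3: "aa" => no
  Position 4: "aa" => no
  Position 5: "aa" => no
  Position 6: "aa" => no
  Position 7: "aa" => no
  Position 8: "ac" => no
  Position 9: "cc" => no
  Position 10: "cc" => no
Total occurrences: 1

1


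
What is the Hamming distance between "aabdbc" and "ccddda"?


Comparing "aabdbc" and "ccddda" position by position:
  Position 0: 'a' vs 'c' => differ
  Position 1: 'a' vs 'c' => differ
  Position 2: 'b' vs 'd' => differ
  Position 3: 'd' vs 'd' => same
  Position 4: 'b' vs 'd' => differ
  Position 5: 'c' vs 'a' => differ
Total differences (Hamming distance): 5

5


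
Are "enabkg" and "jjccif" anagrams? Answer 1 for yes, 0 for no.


Strings: "enabkg", "jjccif"
Sorted first:  abegkn
Sorted second: ccfijj
Differ at position 0: 'a' vs 'c' => not anagrams

0


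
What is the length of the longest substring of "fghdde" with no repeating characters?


Input: "fghdde"
Sliding window (track last position of each char):
  Position 0 ('f'): window [0,0] length 1 -- new best
  Position 1 ('g'): window [0,1] length 2 -- new best
  Position 2 ('h'): window [0,2] length 3 -- new best
  Position 3 ('d'): window [0,3] length 4 -- new best
  Position 4 ('d'): repeat (last at 3), move window start to 4
  Position 4 ('d'): window [4,4] length 1
  Position 5 ('e'): window [4,5] length 2
Longest substring with no repeats: "fghd" with length 4

4


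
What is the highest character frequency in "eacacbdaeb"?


Input: eacacbdaeb
Character counts:
  'a': 3
  'b': 2
  'c': 2
  'd': 1
  'e': 2
Maximum frequency: 3

3


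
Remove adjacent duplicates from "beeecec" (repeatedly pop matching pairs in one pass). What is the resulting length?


Input: beeecec
Stack-based adjacent duplicate removal:
  Read 'b': push. Stack: b
  Read 'e': push. Stack: be
  Read 'e': matches stack top 'e' => pop. Stack: b
  Read 'e': push. Stack: be
  Read 'c': push. Stack: bec
  Read 'e': push. Stack: bece
  Read 'c': push. Stack: becec
Final stack: "becec" (length 5)

5


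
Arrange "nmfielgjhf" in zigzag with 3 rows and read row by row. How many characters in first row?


Zigzag "nmfielgjhf" into 3 rows:
Placing characters:
  'n' => row 0
  'm' => row 1
  'f' => row 2
  'i' => row 1
  'e' => row 0
  'l' => row 1
  'g' => row 2
  'j' => row 1
  'h' => row 0
  'f' => row 1
Rows:
  Row 0: "neh"
  Row 1: "miljf"
  Row 2: "fg"
First row length: 3

3


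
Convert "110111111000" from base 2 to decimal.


Input: "110111111000" in base 2
Positional expansion:
  Digit '1' (value 1) x 2^11 = 2048
  Digit '1' (value 1) x 2^10 = 1024
  Digit '0' (value 0) x 2^9 = 0
  Digit '1' (value 1) x 2^8 = 256
  Digit '1' (value 1) x 2^7 = 128
  Digit '1' (value 1) x 2^6 = 64
  Digit '1' (value 1) x 2^5 = 32
  Digit '1' (value 1) x 2^4 = 16
  Digit '1' (value 1) x 2^3 = 8
  Digit '0' (value 0) x 2^2 = 0
  Digit '0' (value 0) x 2^1 = 0
  Digit '0' (value 0) x 2^0 = 0
Sum = 3576

3576


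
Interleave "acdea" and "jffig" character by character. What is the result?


Interleaving "acdea" and "jffig":
  Position 0: 'a' from first, 'j' from second => "aj"
  Position 1: 'c' from first, 'f' from second => "cf"
  Position 2: 'd' from first, 'f' from second => "df"
  Position 3: 'e' from first, 'i' from second => "ei"
  Position 4: 'a' from first, 'g' from second => "ag"
Result: ajcfdfeiag

ajcfdfeiag


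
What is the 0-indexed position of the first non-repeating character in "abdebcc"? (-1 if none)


Input: abdebcc
Character frequencies:
  'a': 1
  'b': 2
  'c': 2
  'd': 1
  'e': 1
Scanning left to right for freq == 1:
  Position 0 ('a'): unique! => answer = 0

0


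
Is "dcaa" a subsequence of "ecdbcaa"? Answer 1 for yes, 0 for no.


Check if "dcaa" is a subsequence of "ecdbcaa"
Greedy scan:
  Position 0 ('e'): no match needed
  Position 1 ('c'): no match needed
  Position 2 ('d'): matches sub[0] = 'd'
  Position 3 ('b'): no match needed
  Position 4 ('c'): matches sub[1] = 'c'
  Position 5 ('a'): matches sub[2] = 'a'
  Position 6 ('a'): matches sub[3] = 'a'
All 4 characters matched => is a subsequence

1


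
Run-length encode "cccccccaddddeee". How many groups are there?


Input: cccccccaddddeee
Scanning for consecutive runs:
  Group 1: 'c' x 7 (positions 0-6)
  Group 2: 'a' x 1 (positions 7-7)
  Group 3: 'd' x 4 (positions 8-11)
  Group 4: 'e' x 3 (positions 12-14)
Total groups: 4

4


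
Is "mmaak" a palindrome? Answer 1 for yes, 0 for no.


Input: mmaak
Reversed: kaamm
  Compare pos 0 ('m') with pos 4 ('k'): MISMATCH
  Compare pos 1 ('m') with pos 3 ('a'): MISMATCH
Result: not a palindrome

0


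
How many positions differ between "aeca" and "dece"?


Comparing "aeca" and "dece" position by position:
  Position 0: 'a' vs 'd' => DIFFER
  Position 1: 'e' vs 'e' => same
  Position 2: 'c' vs 'c' => same
  Position 3: 'a' vs 'e' => DIFFER
Positions that differ: 2

2


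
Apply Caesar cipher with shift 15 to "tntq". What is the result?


Caesar cipher: shift "tntq" by 15
  't' (pos 19) + 15 = pos 8 = 'i'
  'n' (pos 13) + 15 = pos 2 = 'c'
  't' (pos 19) + 15 = pos 8 = 'i'
  'q' (pos 16) + 15 = pos 5 = 'f'
Result: icif

icif


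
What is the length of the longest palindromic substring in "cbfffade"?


Input: "cbfffade"
Checking substrings for palindromes:
  [2:5] "fff" (len 3) => palindrome
  [2:4] "ff" (len 2) => palindrome
  [3:5] "ff" (len 2) => palindrome
Longest palindromic substring: "fff" with length 3

3


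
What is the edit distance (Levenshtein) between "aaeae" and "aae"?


Computing edit distance: "aaeae" -> "aae"
DP table:
           a    a    e
      0    1    2    3
  a   1    0    1    2
  a   2    1    0    1
  e   3    2    1    0
  a   4    3    2    1
  e   5    4    3    2
Edit distance = dp[5][3] = 2

2


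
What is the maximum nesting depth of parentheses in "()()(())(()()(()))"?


Input: "()()(())(()()(()))"
Tracking depth:
  Position 0 '(': depth becomes 1
  Position 1 ')': depth becomes 0
  Position 2 '(': depth becomes 1
  Position 3 ')': depth becomes 0
  Position 4 '(': depth becomes 1
  Position 5 '(': depth becomes 2
  Position 6 ')': depth becomes 1
  Position 7 ')': depth becomes 0
  Position 8 '(': depth becomes 1
  Position 9 '(': depth becomes 2
  Position 10 ')': depth becomes 1
  Position 11 '(': depth becomes 2
  Position 12 ')': depth becomes 1
  Position 13 '(': depth becomes 2
  Position 14 '(': depth becomes 3
  Position 15 ')': depth becomes 2
  Position 16 ')': depth becomes 1
  Position 17 ')': depth becomes 0
Maximum depth reached: 3

3


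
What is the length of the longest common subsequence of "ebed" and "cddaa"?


LCS of "ebed" and "cddaa"
DP table:
           c    d    d    a    a
      0    0    0    0    0    0
  e   0    0    0    0    0    0
  b   0    0    0    0    0    0
  e   0    0    0    0    0    0
  d   0    0    1    1    1    1
LCS length = dp[4][5] = 1

1


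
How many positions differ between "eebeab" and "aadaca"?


Comparing "eebeab" and "aadaca" position by position:
  Position 0: 'e' vs 'a' => DIFFER
  Position 1: 'e' vs 'a' => DIFFER
  Position 2: 'b' vs 'd' => DIFFER
  Position 3: 'e' vs 'a' => DIFFER
  Position 4: 'a' vs 'c' => DIFFER
  Position 5: 'b' vs 'a' => DIFFER
Positions that differ: 6

6


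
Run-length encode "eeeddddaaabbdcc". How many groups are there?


Input: eeeddddaaabbdcc
Scanning for consecutive runs:
  Group 1: 'e' x 3 (positions 0-2)
  Group 2: 'd' x 4 (positions 3-6)
  Group 3: 'a' x 3 (positions 7-9)
  Group 4: 'b' x 2 (positions 10-11)
  Group 5: 'd' x 1 (positions 12-12)
  Group 6: 'c' x 2 (positions 13-14)
Total groups: 6

6


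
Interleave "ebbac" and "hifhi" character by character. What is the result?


Interleaving "ebbac" and "hifhi":
  Position 0: 'e' from first, 'h' from second => "eh"
  Position 1: 'b' from first, 'i' from second => "bi"
  Position 2: 'b' from first, 'f' from second => "bf"
  Position 3: 'a' from first, 'h' from second => "ah"
  Position 4: 'c' from first, 'i' from second => "ci"
Result: ehbibfahci

ehbibfahci


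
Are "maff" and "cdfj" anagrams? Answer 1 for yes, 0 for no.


Strings: "maff", "cdfj"
Sorted first:  affm
Sorted second: cdfj
Differ at position 0: 'a' vs 'c' => not anagrams

0


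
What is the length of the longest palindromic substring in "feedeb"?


Input: "feedeb"
Checking substrings for palindromes:
  [2:5] "ede" (len 3) => palindrome
  [1:3] "ee" (len 2) => palindrome
Longest palindromic substring: "ede" with length 3

3


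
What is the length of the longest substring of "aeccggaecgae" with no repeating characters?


Input: "aeccggaecgae"
Sliding window (track last position of each char):
  Position 0 ('a'): window [0,0] length 1 -- new best
  Position 1 ('e'): window [0,1] length 2 -- new best
  Position 2 ('c'): window [0,2] length 3 -- new best
  Position 3 ('c'): repeat (last at 2), move window start to 3
  Position 3 ('c'): window [3,3] length 1
  Position 4 ('g'): window [3,4] length 2
  Position 5 ('g'): repeat (last at 4), move window start to 5
  Position 5 ('g'): window [5,5] length 1
  Position 6 ('a'): window [5,6] length 2
  Position 7 ('e'): window [5,7] length 3
  Position 8 ('c'): window [5,8] length 4 -- new best
  Position 9 ('g'): repeat (last at 5), move window start to 6
  Position 9 ('g'): window [6,9] length 4
  Position 10 ('a'): repeat (last at 6), move window start to 7
  Position 10 ('a'): window [7,10] length 4
  Position 11 ('e'): repeat (last at 7), move window start to 8
  Position 11 ('e'): window [8,11] length 4
Longest substring with no repeats: "gaec" with length 4

4


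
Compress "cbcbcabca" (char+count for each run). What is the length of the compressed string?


Input: cbcbcabca
Runs:
  'c' x 1 => "c1"
  'b' x 1 => "b1"
  'c' x 1 => "c1"
  'b' x 1 => "b1"
  'c' x 1 => "c1"
  'a' x 1 => "a1"
  'b' x 1 => "b1"
  'c' x 1 => "c1"
  'a' x 1 => "a1"
Compressed: "c1b1c1b1c1a1b1c1a1"
Compressed length: 18

18


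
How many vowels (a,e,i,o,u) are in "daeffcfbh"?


Input: daeffcfbh
Checking each character:
  'd' at position 0: consonant
  'a' at position 1: vowel (running total: 1)
  'e' at position 2: vowel (running total: 2)
  'f' at position 3: consonant
  'f' at position 4: consonant
  'c' at position 5: consonant
  'f' at position 6: consonant
  'b' at position 7: consonant
  'h' at position 8: consonant
Total vowels: 2

2


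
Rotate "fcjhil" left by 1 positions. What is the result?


Input: "fcjhil", rotate left by 1
First 1 characters: "f"
Remaining characters: "cjhil"
Concatenate remaining + first: "cjhil" + "f" = "cjhilf"

cjhilf


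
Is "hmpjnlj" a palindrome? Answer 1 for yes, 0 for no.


Input: hmpjnlj
Reversed: jlnjpmh
  Compare pos 0 ('h') with pos 6 ('j'): MISMATCH
  Compare pos 1 ('m') with pos 5 ('l'): MISMATCH
  Compare pos 2 ('p') with pos 4 ('n'): MISMATCH
Result: not a palindrome

0


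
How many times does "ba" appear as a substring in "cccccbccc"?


Searching for "ba" in "cccccbccc"
Scanning each position:
  Position 0: "cc" => no
  Position 1: "cc" => no
  Position 2: "cc" => no
  Position 3: "cc" => no
  Position 4: "cb" => no
  Position 5: "bc" => no
  Position 6: "cc" => no
  Position 7: "cc" => no
Total occurrences: 0

0


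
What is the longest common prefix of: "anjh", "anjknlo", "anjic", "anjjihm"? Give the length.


Words: anjh, anjknlo, anjic, anjjihm
  Position 0: all 'a' => match
  Position 1: all 'n' => match
  Position 2: all 'j' => match
  Position 3: ('h', 'k', 'i', 'j') => mismatch, stop
LCP = "anj" (length 3)

3


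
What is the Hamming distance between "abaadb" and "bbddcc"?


Comparing "abaadb" and "bbddcc" position by position:
  Position 0: 'a' vs 'b' => differ
  Position 1: 'b' vs 'b' => same
  Position 2: 'a' vs 'd' => differ
  Position 3: 'a' vs 'd' => differ
  Position 4: 'd' vs 'c' => differ
  Position 5: 'b' vs 'c' => differ
Total differences (Hamming distance): 5

5


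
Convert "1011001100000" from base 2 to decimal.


Input: "1011001100000" in base 2
Positional expansion:
  Digit '1' (value 1) x 2^12 = 4096
  Digit '0' (value 0) x 2^11 = 0
  Digit '1' (value 1) x 2^10 = 1024
  Digit '1' (value 1) x 2^9 = 512
  Digit '0' (value 0) x 2^8 = 0
  Digit '0' (value 0) x 2^7 = 0
  Digit '1' (value 1) x 2^6 = 64
  Digit '1' (value 1) x 2^5 = 32
  Digit '0' (value 0) x 2^4 = 0
  Digit '0' (value 0) x 2^3 = 0
  Digit '0' (value 0) x 2^2 = 0
  Digit '0' (value 0) x 2^1 = 0
  Digit '0' (value 0) x 2^0 = 0
Sum = 5728

5728


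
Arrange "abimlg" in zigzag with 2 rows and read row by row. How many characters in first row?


Zigzag "abimlg" into 2 rows:
Placing characters:
  'a' => row 0
  'b' => row 1
  'i' => row 0
  'm' => row 1
  'l' => row 0
  'g' => row 1
Rows:
  Row 0: "ail"
  Row 1: "bmg"
First row length: 3

3


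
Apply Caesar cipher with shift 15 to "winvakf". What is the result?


Caesar cipher: shift "winvakf" by 15
  'w' (pos 22) + 15 = pos 11 = 'l'
  'i' (pos 8) + 15 = pos 23 = 'x'
  'n' (pos 13) + 15 = pos 2 = 'c'
  'v' (pos 21) + 15 = pos 10 = 'k'
  'a' (pos 0) + 15 = pos 15 = 'p'
  'k' (pos 10) + 15 = pos 25 = 'z'
  'f' (pos 5) + 15 = pos 20 = 'u'
Result: lxckpzu

lxckpzu


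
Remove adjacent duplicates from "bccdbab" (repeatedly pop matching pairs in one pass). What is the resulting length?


Input: bccdbab
Stack-based adjacent duplicate removal:
  Read 'b': push. Stack: b
  Read 'c': push. Stack: bc
  Read 'c': matches stack top 'c' => pop. Stack: b
  Read 'd': push. Stack: bd
  Read 'b': push. Stack: bdb
  Read 'a': push. Stack: bdba
  Read 'b': push. Stack: bdbab
Final stack: "bdbab" (length 5)

5


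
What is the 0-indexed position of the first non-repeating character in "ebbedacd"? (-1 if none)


Input: ebbedacd
Character frequencies:
  'a': 1
  'b': 2
  'c': 1
  'd': 2
  'e': 2
Scanning left to right for freq == 1:
  Position 0 ('e'): freq=2, skip
  Position 1 ('b'): freq=2, skip
  Position 2 ('b'): freq=2, skip
  Position 3 ('e'): freq=2, skip
  Position 4 ('d'): freq=2, skip
  Position 5 ('a'): unique! => answer = 5

5


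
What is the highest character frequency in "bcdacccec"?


Input: bcdacccec
Character counts:
  'a': 1
  'b': 1
  'c': 5
  'd': 1
  'e': 1
Maximum frequency: 5

5


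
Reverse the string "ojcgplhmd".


Input: ojcgplhmd
Reading characters right to left:
  Position 8: 'd'
  Position 7: 'm'
  Position 6: 'h'
  Position 5: 'l'
  Position 4: 'p'
  Position 3: 'g'
  Position 2: 'c'
  Position 1: 'j'
  Position 0: 'o'
Reversed: dmhlpgcjo

dmhlpgcjo


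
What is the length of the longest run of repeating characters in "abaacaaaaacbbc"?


Input: "abaacaaaaacbbc"
Scanning for longest run:
  Position 1 ('b'): new char, reset run to 1
  Position 2 ('a'): new char, reset run to 1
  Position 3 ('a'): continues run of 'a', length=2
  Position 4 ('c'): new char, reset run to 1
  Position 5 ('a'): new char, reset run to 1
  Position 6 ('a'): continues run of 'a', length=2
  Position 7 ('a'): continues run of 'a', length=3
  Position 8 ('a'): continues run of 'a', length=4
  Position 9 ('a'): continues run of 'a', length=5
  Position 10 ('c'): new char, reset run to 1
  Position 11 ('b'): new char, reset run to 1
  Position 12 ('b'): continues run of 'b', length=2
  Position 13 ('c'): new char, reset run to 1
Longest run: 'a' with length 5

5


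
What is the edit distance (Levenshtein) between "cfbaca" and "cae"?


Computing edit distance: "cfbaca" -> "cae"
DP table:
           c    a    e
      0    1    2    3
  c   1    0    1    2
  f   2    1    1    2
  b   3    2    2    2
  a   4    3    2    3
  c   5    4    3    3
  a   6    5    4    4
Edit distance = dp[6][3] = 4

4


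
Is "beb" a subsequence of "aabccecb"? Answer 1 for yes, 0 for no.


Check if "beb" is a subsequence of "aabccecb"
Greedy scan:
  Position 0 ('a'): no match needed
  Position 1 ('a'): no match needed
  Position 2 ('b'): matches sub[0] = 'b'
  Position 3 ('c'): no match needed
  Position 4 ('c'): no match needed
  Position 5 ('e'): matches sub[1] = 'e'
  Position 6 ('c'): no match needed
  Position 7 ('b'): matches sub[2] = 'b'
All 3 characters matched => is a subsequence

1


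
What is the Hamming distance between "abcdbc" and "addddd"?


Comparing "abcdbc" and "addddd" position by position:
  Position 0: 'a' vs 'a' => same
  Position 1: 'b' vs 'd' => differ
  Position 2: 'c' vs 'd' => differ
  Position 3: 'd' vs 'd' => same
  Position 4: 'b' vs 'd' => differ
  Position 5: 'c' vs 'd' => differ
Total differences (Hamming distance): 4

4


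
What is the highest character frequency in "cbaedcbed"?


Input: cbaedcbed
Character counts:
  'a': 1
  'b': 2
  'c': 2
  'd': 2
  'e': 2
Maximum frequency: 2

2


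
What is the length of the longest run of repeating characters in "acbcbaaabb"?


Input: "acbcbaaabb"
Scanning for longest run:
  Position 1 ('c'): new char, reset run to 1
  Position 2 ('b'): new char, reset run to 1
  Position 3 ('c'): new char, reset run to 1
  Position 4 ('b'): new char, reset run to 1
  Position 5 ('a'): new char, reset run to 1
  Position 6 ('a'): continues run of 'a', length=2
  Position 7 ('a'): continues run of 'a', length=3
  Position 8 ('b'): new char, reset run to 1
  Position 9 ('b'): continues run of 'b', length=2
Longest run: 'a' with length 3

3


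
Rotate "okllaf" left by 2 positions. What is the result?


Input: "okllaf", rotate left by 2
First 2 characters: "ok"
Remaining characters: "llaf"
Concatenate remaining + first: "llaf" + "ok" = "llafok"

llafok


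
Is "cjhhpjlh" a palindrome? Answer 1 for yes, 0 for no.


Input: cjhhpjlh
Reversed: hljphhjc
  Compare pos 0 ('c') with pos 7 ('h'): MISMATCH
  Compare pos 1 ('j') with pos 6 ('l'): MISMATCH
  Compare pos 2 ('h') with pos 5 ('j'): MISMATCH
  Compare pos 3 ('h') with pos 4 ('p'): MISMATCH
Result: not a palindrome

0


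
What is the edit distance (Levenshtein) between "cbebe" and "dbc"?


Computing edit distance: "cbebe" -> "dbc"
DP table:
           d    b    c
      0    1    2    3
  c   1    1    2    2
  b   2    2    1    2
  e   3    3    2    2
  b   4    4    3    3
  e   5    5    4    4
Edit distance = dp[5][3] = 4

4


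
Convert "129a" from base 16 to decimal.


Input: "129a" in base 16
Positional expansion:
  Digit '1' (value 1) x 16^3 = 4096
  Digit '2' (value 2) x 16^2 = 512
  Digit '9' (value 9) x 16^1 = 144
  Digit 'a' (value 10) x 16^0 = 10
Sum = 4762

4762


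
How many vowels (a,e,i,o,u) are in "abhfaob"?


Input: abhfaob
Checking each character:
  'a' at position 0: vowel (running total: 1)
  'b' at position 1: consonant
  'h' at position 2: consonant
  'f' at position 3: consonant
  'a' at position 4: vowel (running total: 2)
  'o' at position 5: vowel (running total: 3)
  'b' at position 6: consonant
Total vowels: 3

3


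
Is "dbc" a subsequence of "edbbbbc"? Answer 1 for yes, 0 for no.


Check if "dbc" is a subsequence of "edbbbbc"
Greedy scan:
  Position 0 ('e'): no match needed
  Position 1 ('d'): matches sub[0] = 'd'
  Position 2 ('b'): matches sub[1] = 'b'
  Position 3 ('b'): no match needed
  Position 4 ('b'): no match needed
  Position 5 ('b'): no match needed
  Position 6 ('c'): matches sub[2] = 'c'
All 3 characters matched => is a subsequence

1


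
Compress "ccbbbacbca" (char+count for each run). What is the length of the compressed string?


Input: ccbbbacbca
Runs:
  'c' x 2 => "c2"
  'b' x 3 => "b3"
  'a' x 1 => "a1"
  'c' x 1 => "c1"
  'b' x 1 => "b1"
  'c' x 1 => "c1"
  'a' x 1 => "a1"
Compressed: "c2b3a1c1b1c1a1"
Compressed length: 14

14


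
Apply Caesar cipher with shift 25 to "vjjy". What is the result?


Caesar cipher: shift "vjjy" by 25
  'v' (pos 21) + 25 = pos 20 = 'u'
  'j' (pos 9) + 25 = pos 8 = 'i'
  'j' (pos 9) + 25 = pos 8 = 'i'
  'y' (pos 24) + 25 = pos 23 = 'x'
Result: uiix

uiix


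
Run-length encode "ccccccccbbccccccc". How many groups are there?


Input: ccccccccbbccccccc
Scanning for consecutive runs:
  Group 1: 'c' x 8 (positions 0-7)
  Group 2: 'b' x 2 (positions 8-9)
  Group 3: 'c' x 7 (positions 10-16)
Total groups: 3

3


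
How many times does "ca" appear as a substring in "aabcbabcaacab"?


Searching for "ca" in "aabcbabcaacab"
Scanning each position:
  Position 0: "aa" => no
  Position 1: "ab" => no
  Position 2: "bc" => no
  Position 3: "cb" => no
  Position 4: "ba" => no
  Position 5: "ab" => no
  Position 6: "bc" => no
  Position 7: "ca" => MATCH
  Position 8: "aa" => no
  Position 9: "ac" => no
  Position 10: "ca" => MATCH
  Position 11: "ab" => no
Total occurrences: 2

2


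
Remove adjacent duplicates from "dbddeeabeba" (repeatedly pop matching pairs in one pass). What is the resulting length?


Input: dbddeeabeba
Stack-based adjacent duplicate removal:
  Read 'd': push. Stack: d
  Read 'b': push. Stack: db
  Read 'd': push. Stack: dbd
  Read 'd': matches stack top 'd' => pop. Stack: db
  Read 'e': push. Stack: dbe
  Read 'e': matches stack top 'e' => pop. Stack: db
  Read 'a': push. Stack: dba
  Read 'b': push. Stack: dbab
  Read 'e': push. Stack: dbabe
  Read 'b': push. Stack: dbabeb
  Read 'a': push. Stack: dbabeba
Final stack: "dbabeba" (length 7)

7


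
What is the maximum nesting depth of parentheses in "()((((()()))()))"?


Input: "()((((()()))()))"
Tracking depth:
  Position 0 '(': depth becomes 1
  Position 1 ')': depth becomes 0
  Position 2 '(': depth becomes 1
  Position 3 '(': depth becomes 2
  Position 4 '(': depth becomes 3
  Position 5 '(': depth becomes 4
  Position 6 '(': depth becomes 5
  Position 7 ')': depth becomes 4
  Position 8 '(': depth becomes 5
  Position 9 ')': depth becomes 4
  Position 10 ')': depth becomes 3
  Position 11 ')': depth becomes 2
  Position 12 '(': depth becomes 3
  Position 13 ')': depth becomes 2
  Position 14 ')': depth becomes 1
  Position 15 ')': depth becomes 0
Maximum depth reached: 5

5


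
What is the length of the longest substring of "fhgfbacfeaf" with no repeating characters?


Input: "fhgfbacfeaf"
Sliding window (track last position of each char):
  Position 0 ('f'): window [0,0] length 1 -- new best
  Position 1 ('h'): window [0,1] length 2 -- new best
  Position 2 ('g'): window [0,2] length 3 -- new best
  Position 3 ('f'): repeat (last at 0), move window start to 1
  Position 3 ('f'): window [1,3] length 3
  Position 4 ('b'): window [1,4] length 4 -- new best
  Position 5 ('a'): window [1,5] length 5 -- new best
  Position 6 ('c'): window [1,6] length 6 -- new best
  Position 7 ('f'): repeat (last at 3), move window start to 4
  Position 7 ('f'): window [4,7] length 4
  Position 8 ('e'): window [4,8] length 5
  Position 9 ('a'): repeat (last at 5), move window start to 6
  Position 9 ('a'): window [6,9] length 4
  Position 10 ('f'): repeat (last at 7), move window start to 8
  Position 10 ('f'): window [8,10] length 3
Longest substring with no repeats: "hgfbac" with length 6

6


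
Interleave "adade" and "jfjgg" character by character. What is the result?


Interleaving "adade" and "jfjgg":
  Position 0: 'a' from first, 'j' from second => "aj"
  Position 1: 'd' from first, 'f' from second => "df"
  Position 2: 'a' from first, 'j' from second => "aj"
  Position 3: 'd' from first, 'g' from second => "dg"
  Position 4: 'e' from first, 'g' from second => "eg"
Result: ajdfajdgeg

ajdfajdgeg


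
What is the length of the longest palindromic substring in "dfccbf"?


Input: "dfccbf"
Checking substrings for palindromes:
  [2:4] "cc" (len 2) => palindrome
Longest palindromic substring: "cc" with length 2

2


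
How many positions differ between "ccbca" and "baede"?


Comparing "ccbca" and "baede" position by position:
  Position 0: 'c' vs 'b' => DIFFER
  Position 1: 'c' vs 'a' => DIFFER
  Position 2: 'b' vs 'e' => DIFFER
  Position 3: 'c' vs 'd' => DIFFER
  Position 4: 'a' vs 'e' => DIFFER
Positions that differ: 5

5


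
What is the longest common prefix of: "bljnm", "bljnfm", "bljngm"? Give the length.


Words: bljnm, bljnfm, bljngm
  Position 0: all 'b' => match
  Position 1: all 'l' => match
  Position 2: all 'j' => match
  Position 3: all 'n' => match
  Position 4: ('m', 'f', 'g') => mismatch, stop
LCP = "bljn" (length 4)

4


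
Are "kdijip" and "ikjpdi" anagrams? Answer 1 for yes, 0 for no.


Strings: "kdijip", "ikjpdi"
Sorted first:  diijkp
Sorted second: diijkp
Sorted forms match => anagrams

1


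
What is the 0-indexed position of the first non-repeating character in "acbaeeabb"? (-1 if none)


Input: acbaeeabb
Character frequencies:
  'a': 3
  'b': 3
  'c': 1
  'e': 2
Scanning left to right for freq == 1:
  Position 0 ('a'): freq=3, skip
  Position 1 ('c'): unique! => answer = 1

1


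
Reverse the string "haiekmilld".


Input: haiekmilld
Reading characters right to left:
  Position 9: 'd'
  Position 8: 'l'
  Position 7: 'l'
  Position 6: 'i'
  Position 5: 'm'
  Position 4: 'k'
  Position 3: 'e'
  Position 2: 'i'
  Position 1: 'a'
  Position 0: 'h'
Reversed: dllimkeiah

dllimkeiah


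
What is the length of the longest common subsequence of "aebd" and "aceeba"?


LCS of "aebd" and "aceeba"
DP table:
           a    c    e    e    b    a
      0    0    0    0    0    0    0
  a   0    1    1    1    1    1    1
  e   0    1    1    2    2    2    2
  b   0    1    1    2    2    3    3
  d   0    1    1    2    2    3    3
LCS length = dp[4][6] = 3

3


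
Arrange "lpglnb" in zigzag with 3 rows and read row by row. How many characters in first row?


Zigzag "lpglnb" into 3 rows:
Placing characters:
  'l' => row 0
  'p' => row 1
  'g' => row 2
  'l' => row 1
  'n' => row 0
  'b' => row 1
Rows:
  Row 0: "ln"
  Row 1: "plb"
  Row 2: "g"
First row length: 2

2


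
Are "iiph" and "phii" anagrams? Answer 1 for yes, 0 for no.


Strings: "iiph", "phii"
Sorted first:  hiip
Sorted second: hiip
Sorted forms match => anagrams

1


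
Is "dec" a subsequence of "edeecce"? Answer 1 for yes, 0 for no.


Check if "dec" is a subsequence of "edeecce"
Greedy scan:
  Position 0 ('e'): no match needed
  Position 1 ('d'): matches sub[0] = 'd'
  Position 2 ('e'): matches sub[1] = 'e'
  Position 3 ('e'): no match needed
  Position 4 ('c'): matches sub[2] = 'c'
  Position 5 ('c'): no match needed
  Position 6 ('e'): no match needed
All 3 characters matched => is a subsequence

1


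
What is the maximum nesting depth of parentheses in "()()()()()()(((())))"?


Input: "()()()()()()(((())))"
Tracking depth:
  Position 0 '(': depth becomes 1
  Position 1 ')': depth becomes 0
  Position 2 '(': depth becomes 1
  Position 3 ')': depth becomes 0
  Position 4 '(': depth becomes 1
  Position 5 ')': depth becomes 0
  Position 6 '(': depth becomes 1
  Position 7 ')': depth becomes 0
  Position 8 '(': depth becomes 1
  Position 9 ')': depth becomes 0
  Position 10 '(': depth becomes 1
  Position 11 ')': depth becomes 0
  Position 12 '(': depth becomes 1
  Position 13 '(': depth becomes 2
  Position 14 '(': depth becomes 3
  Position 15 '(': depth becomes 4
  Position 16 ')': depth becomes 3
  Position 17 ')': depth becomes 2
  Position 18 ')': depth becomes 1
  Position 19 ')': depth becomes 0
Maximum depth reached: 4

4
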